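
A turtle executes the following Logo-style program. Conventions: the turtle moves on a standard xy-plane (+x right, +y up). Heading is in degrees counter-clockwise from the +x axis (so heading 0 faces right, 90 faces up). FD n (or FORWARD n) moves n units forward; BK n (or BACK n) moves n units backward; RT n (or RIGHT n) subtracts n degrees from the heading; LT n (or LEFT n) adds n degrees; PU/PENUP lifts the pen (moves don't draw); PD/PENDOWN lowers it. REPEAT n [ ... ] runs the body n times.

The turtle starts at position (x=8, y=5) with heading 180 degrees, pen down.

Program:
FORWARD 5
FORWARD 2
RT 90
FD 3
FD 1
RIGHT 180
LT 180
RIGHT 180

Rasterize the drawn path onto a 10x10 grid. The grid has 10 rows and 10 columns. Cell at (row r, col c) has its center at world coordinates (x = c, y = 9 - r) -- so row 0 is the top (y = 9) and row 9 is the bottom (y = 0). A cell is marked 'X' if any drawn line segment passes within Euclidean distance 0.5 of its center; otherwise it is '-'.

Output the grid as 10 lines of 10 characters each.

Answer: -X--------
-X--------
-X--------
-X--------
-XXXXXXXX-
----------
----------
----------
----------
----------

Derivation:
Segment 0: (8,5) -> (3,5)
Segment 1: (3,5) -> (1,5)
Segment 2: (1,5) -> (1,8)
Segment 3: (1,8) -> (1,9)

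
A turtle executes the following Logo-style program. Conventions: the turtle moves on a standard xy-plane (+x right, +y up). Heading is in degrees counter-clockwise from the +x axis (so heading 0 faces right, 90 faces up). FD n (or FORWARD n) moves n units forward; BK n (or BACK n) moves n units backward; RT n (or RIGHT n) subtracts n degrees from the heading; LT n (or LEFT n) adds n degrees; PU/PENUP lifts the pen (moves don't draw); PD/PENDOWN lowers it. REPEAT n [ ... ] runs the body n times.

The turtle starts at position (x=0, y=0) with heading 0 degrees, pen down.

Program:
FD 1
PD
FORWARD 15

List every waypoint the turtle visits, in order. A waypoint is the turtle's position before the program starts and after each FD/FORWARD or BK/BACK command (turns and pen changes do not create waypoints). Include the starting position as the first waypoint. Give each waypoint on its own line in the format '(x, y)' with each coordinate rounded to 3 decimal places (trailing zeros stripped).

Answer: (0, 0)
(1, 0)
(16, 0)

Derivation:
Executing turtle program step by step:
Start: pos=(0,0), heading=0, pen down
FD 1: (0,0) -> (1,0) [heading=0, draw]
PD: pen down
FD 15: (1,0) -> (16,0) [heading=0, draw]
Final: pos=(16,0), heading=0, 2 segment(s) drawn
Waypoints (3 total):
(0, 0)
(1, 0)
(16, 0)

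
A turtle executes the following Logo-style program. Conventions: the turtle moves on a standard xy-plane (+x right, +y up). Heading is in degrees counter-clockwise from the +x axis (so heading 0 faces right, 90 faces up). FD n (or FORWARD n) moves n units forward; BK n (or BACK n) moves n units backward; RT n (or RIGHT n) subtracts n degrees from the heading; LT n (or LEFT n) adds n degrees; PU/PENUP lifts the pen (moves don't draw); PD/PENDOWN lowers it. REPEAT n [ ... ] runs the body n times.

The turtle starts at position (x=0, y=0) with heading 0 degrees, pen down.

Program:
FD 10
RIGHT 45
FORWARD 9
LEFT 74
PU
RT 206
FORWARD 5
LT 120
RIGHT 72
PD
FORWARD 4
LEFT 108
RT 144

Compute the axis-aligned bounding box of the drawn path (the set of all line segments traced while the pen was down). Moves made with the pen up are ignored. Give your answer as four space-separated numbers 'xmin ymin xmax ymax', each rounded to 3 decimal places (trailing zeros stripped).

Executing turtle program step by step:
Start: pos=(0,0), heading=0, pen down
FD 10: (0,0) -> (10,0) [heading=0, draw]
RT 45: heading 0 -> 315
FD 9: (10,0) -> (16.364,-6.364) [heading=315, draw]
LT 74: heading 315 -> 29
PU: pen up
RT 206: heading 29 -> 183
FD 5: (16.364,-6.364) -> (11.371,-6.626) [heading=183, move]
LT 120: heading 183 -> 303
RT 72: heading 303 -> 231
PD: pen down
FD 4: (11.371,-6.626) -> (8.854,-9.734) [heading=231, draw]
LT 108: heading 231 -> 339
RT 144: heading 339 -> 195
Final: pos=(8.854,-9.734), heading=195, 3 segment(s) drawn

Segment endpoints: x in {0, 8.854, 10, 11.371, 16.364}, y in {-9.734, -6.626, -6.364, 0}
xmin=0, ymin=-9.734, xmax=16.364, ymax=0

Answer: 0 -9.734 16.364 0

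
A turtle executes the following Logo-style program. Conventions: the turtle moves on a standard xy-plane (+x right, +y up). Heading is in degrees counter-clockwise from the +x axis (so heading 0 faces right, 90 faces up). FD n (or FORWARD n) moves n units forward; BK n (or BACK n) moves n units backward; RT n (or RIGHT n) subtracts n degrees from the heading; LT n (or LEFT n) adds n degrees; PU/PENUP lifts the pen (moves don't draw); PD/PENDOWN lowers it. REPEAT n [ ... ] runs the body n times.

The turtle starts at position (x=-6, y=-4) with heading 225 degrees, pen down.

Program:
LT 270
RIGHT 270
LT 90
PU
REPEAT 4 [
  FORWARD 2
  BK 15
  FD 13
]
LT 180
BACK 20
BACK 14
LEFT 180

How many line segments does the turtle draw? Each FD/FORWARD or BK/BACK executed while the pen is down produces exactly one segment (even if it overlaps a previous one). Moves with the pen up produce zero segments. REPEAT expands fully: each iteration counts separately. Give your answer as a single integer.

Executing turtle program step by step:
Start: pos=(-6,-4), heading=225, pen down
LT 270: heading 225 -> 135
RT 270: heading 135 -> 225
LT 90: heading 225 -> 315
PU: pen up
REPEAT 4 [
  -- iteration 1/4 --
  FD 2: (-6,-4) -> (-4.586,-5.414) [heading=315, move]
  BK 15: (-4.586,-5.414) -> (-15.192,5.192) [heading=315, move]
  FD 13: (-15.192,5.192) -> (-6,-4) [heading=315, move]
  -- iteration 2/4 --
  FD 2: (-6,-4) -> (-4.586,-5.414) [heading=315, move]
  BK 15: (-4.586,-5.414) -> (-15.192,5.192) [heading=315, move]
  FD 13: (-15.192,5.192) -> (-6,-4) [heading=315, move]
  -- iteration 3/4 --
  FD 2: (-6,-4) -> (-4.586,-5.414) [heading=315, move]
  BK 15: (-4.586,-5.414) -> (-15.192,5.192) [heading=315, move]
  FD 13: (-15.192,5.192) -> (-6,-4) [heading=315, move]
  -- iteration 4/4 --
  FD 2: (-6,-4) -> (-4.586,-5.414) [heading=315, move]
  BK 15: (-4.586,-5.414) -> (-15.192,5.192) [heading=315, move]
  FD 13: (-15.192,5.192) -> (-6,-4) [heading=315, move]
]
LT 180: heading 315 -> 135
BK 20: (-6,-4) -> (8.142,-18.142) [heading=135, move]
BK 14: (8.142,-18.142) -> (18.042,-28.042) [heading=135, move]
LT 180: heading 135 -> 315
Final: pos=(18.042,-28.042), heading=315, 0 segment(s) drawn
Segments drawn: 0

Answer: 0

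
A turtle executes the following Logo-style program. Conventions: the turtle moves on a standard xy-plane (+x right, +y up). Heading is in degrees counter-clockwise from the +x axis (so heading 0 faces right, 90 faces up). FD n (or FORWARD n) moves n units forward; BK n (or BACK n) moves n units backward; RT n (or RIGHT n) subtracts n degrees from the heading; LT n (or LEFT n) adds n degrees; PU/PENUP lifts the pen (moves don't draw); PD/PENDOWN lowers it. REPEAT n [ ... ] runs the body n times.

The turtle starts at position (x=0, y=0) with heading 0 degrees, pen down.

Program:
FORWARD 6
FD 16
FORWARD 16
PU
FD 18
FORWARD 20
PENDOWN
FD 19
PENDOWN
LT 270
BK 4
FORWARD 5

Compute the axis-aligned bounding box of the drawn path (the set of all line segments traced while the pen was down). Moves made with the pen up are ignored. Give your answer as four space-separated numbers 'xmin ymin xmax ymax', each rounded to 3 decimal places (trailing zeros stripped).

Executing turtle program step by step:
Start: pos=(0,0), heading=0, pen down
FD 6: (0,0) -> (6,0) [heading=0, draw]
FD 16: (6,0) -> (22,0) [heading=0, draw]
FD 16: (22,0) -> (38,0) [heading=0, draw]
PU: pen up
FD 18: (38,0) -> (56,0) [heading=0, move]
FD 20: (56,0) -> (76,0) [heading=0, move]
PD: pen down
FD 19: (76,0) -> (95,0) [heading=0, draw]
PD: pen down
LT 270: heading 0 -> 270
BK 4: (95,0) -> (95,4) [heading=270, draw]
FD 5: (95,4) -> (95,-1) [heading=270, draw]
Final: pos=(95,-1), heading=270, 6 segment(s) drawn

Segment endpoints: x in {0, 6, 22, 38, 76, 95}, y in {-1, 0, 4}
xmin=0, ymin=-1, xmax=95, ymax=4

Answer: 0 -1 95 4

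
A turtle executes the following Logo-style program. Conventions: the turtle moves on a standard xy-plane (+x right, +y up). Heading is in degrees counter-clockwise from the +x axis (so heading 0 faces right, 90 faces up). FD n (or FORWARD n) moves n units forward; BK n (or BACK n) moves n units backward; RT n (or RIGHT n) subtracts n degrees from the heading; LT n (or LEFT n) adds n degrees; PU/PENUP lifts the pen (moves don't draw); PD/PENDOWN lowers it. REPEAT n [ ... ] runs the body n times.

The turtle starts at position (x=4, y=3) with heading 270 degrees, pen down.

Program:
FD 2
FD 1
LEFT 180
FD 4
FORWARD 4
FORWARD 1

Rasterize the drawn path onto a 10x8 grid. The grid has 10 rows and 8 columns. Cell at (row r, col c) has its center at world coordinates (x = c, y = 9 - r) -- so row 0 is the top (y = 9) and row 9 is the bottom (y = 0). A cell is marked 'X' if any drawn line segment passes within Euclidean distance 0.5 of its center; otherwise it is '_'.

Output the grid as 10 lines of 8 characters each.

Segment 0: (4,3) -> (4,1)
Segment 1: (4,1) -> (4,0)
Segment 2: (4,0) -> (4,4)
Segment 3: (4,4) -> (4,8)
Segment 4: (4,8) -> (4,9)

Answer: ____X___
____X___
____X___
____X___
____X___
____X___
____X___
____X___
____X___
____X___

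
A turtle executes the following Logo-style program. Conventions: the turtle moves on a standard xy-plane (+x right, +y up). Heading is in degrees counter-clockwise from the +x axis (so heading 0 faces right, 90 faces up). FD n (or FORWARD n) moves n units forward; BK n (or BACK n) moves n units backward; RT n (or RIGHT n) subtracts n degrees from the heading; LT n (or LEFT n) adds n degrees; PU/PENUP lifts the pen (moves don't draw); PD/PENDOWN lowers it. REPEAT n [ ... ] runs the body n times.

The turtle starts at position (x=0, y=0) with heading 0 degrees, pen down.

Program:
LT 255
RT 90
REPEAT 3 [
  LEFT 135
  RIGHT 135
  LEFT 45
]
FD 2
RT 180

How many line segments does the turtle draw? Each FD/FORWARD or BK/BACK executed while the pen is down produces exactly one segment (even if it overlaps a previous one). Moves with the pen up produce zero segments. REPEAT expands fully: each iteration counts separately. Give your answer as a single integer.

Answer: 1

Derivation:
Executing turtle program step by step:
Start: pos=(0,0), heading=0, pen down
LT 255: heading 0 -> 255
RT 90: heading 255 -> 165
REPEAT 3 [
  -- iteration 1/3 --
  LT 135: heading 165 -> 300
  RT 135: heading 300 -> 165
  LT 45: heading 165 -> 210
  -- iteration 2/3 --
  LT 135: heading 210 -> 345
  RT 135: heading 345 -> 210
  LT 45: heading 210 -> 255
  -- iteration 3/3 --
  LT 135: heading 255 -> 30
  RT 135: heading 30 -> 255
  LT 45: heading 255 -> 300
]
FD 2: (0,0) -> (1,-1.732) [heading=300, draw]
RT 180: heading 300 -> 120
Final: pos=(1,-1.732), heading=120, 1 segment(s) drawn
Segments drawn: 1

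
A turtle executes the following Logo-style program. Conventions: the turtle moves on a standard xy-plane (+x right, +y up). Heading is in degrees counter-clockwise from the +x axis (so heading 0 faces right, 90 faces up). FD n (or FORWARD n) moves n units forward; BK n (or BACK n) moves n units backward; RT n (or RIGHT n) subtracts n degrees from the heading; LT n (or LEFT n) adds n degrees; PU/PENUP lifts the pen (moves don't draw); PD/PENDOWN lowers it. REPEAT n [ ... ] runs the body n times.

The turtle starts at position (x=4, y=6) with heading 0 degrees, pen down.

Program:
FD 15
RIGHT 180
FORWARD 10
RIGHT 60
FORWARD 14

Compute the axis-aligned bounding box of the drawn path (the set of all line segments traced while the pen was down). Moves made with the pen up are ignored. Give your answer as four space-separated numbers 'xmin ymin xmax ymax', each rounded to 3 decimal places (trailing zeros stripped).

Answer: 2 6 19 18.124

Derivation:
Executing turtle program step by step:
Start: pos=(4,6), heading=0, pen down
FD 15: (4,6) -> (19,6) [heading=0, draw]
RT 180: heading 0 -> 180
FD 10: (19,6) -> (9,6) [heading=180, draw]
RT 60: heading 180 -> 120
FD 14: (9,6) -> (2,18.124) [heading=120, draw]
Final: pos=(2,18.124), heading=120, 3 segment(s) drawn

Segment endpoints: x in {2, 4, 9, 19}, y in {6, 6, 18.124}
xmin=2, ymin=6, xmax=19, ymax=18.124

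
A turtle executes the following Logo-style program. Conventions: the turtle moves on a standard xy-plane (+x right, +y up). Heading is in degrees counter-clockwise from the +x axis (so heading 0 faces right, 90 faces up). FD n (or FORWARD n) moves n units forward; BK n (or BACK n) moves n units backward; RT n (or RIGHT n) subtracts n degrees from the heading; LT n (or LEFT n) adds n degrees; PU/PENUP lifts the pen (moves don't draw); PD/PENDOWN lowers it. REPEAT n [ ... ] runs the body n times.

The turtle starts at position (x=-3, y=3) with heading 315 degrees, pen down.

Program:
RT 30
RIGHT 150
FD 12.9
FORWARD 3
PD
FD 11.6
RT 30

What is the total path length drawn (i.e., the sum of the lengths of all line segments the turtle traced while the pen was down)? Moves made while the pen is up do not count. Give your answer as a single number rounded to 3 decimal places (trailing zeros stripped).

Answer: 27.5

Derivation:
Executing turtle program step by step:
Start: pos=(-3,3), heading=315, pen down
RT 30: heading 315 -> 285
RT 150: heading 285 -> 135
FD 12.9: (-3,3) -> (-12.122,12.122) [heading=135, draw]
FD 3: (-12.122,12.122) -> (-14.243,14.243) [heading=135, draw]
PD: pen down
FD 11.6: (-14.243,14.243) -> (-22.445,22.445) [heading=135, draw]
RT 30: heading 135 -> 105
Final: pos=(-22.445,22.445), heading=105, 3 segment(s) drawn

Segment lengths:
  seg 1: (-3,3) -> (-12.122,12.122), length = 12.9
  seg 2: (-12.122,12.122) -> (-14.243,14.243), length = 3
  seg 3: (-14.243,14.243) -> (-22.445,22.445), length = 11.6
Total = 27.5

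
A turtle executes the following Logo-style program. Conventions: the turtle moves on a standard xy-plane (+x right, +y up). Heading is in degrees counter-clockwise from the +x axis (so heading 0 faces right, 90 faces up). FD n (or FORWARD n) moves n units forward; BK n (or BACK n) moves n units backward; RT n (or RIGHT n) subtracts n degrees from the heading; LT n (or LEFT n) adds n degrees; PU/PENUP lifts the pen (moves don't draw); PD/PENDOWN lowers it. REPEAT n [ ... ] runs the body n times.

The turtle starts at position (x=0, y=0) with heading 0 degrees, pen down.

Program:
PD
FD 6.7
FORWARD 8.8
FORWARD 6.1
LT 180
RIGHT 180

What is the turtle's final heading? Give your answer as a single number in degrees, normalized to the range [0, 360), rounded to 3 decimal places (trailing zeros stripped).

Answer: 0

Derivation:
Executing turtle program step by step:
Start: pos=(0,0), heading=0, pen down
PD: pen down
FD 6.7: (0,0) -> (6.7,0) [heading=0, draw]
FD 8.8: (6.7,0) -> (15.5,0) [heading=0, draw]
FD 6.1: (15.5,0) -> (21.6,0) [heading=0, draw]
LT 180: heading 0 -> 180
RT 180: heading 180 -> 0
Final: pos=(21.6,0), heading=0, 3 segment(s) drawn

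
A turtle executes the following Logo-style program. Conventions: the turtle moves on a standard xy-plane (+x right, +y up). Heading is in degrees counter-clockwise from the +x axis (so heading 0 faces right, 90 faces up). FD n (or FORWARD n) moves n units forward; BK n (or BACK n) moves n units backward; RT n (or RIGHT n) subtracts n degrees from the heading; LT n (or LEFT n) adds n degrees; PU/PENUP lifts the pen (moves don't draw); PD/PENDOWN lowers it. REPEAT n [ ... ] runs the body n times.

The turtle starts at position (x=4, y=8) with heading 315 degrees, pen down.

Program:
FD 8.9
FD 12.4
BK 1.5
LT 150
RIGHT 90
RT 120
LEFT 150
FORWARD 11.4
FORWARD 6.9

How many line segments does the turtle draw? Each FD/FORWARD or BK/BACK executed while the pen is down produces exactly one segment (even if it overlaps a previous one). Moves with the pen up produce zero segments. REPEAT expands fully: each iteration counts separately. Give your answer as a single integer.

Answer: 5

Derivation:
Executing turtle program step by step:
Start: pos=(4,8), heading=315, pen down
FD 8.9: (4,8) -> (10.293,1.707) [heading=315, draw]
FD 12.4: (10.293,1.707) -> (19.061,-7.061) [heading=315, draw]
BK 1.5: (19.061,-7.061) -> (18.001,-6.001) [heading=315, draw]
LT 150: heading 315 -> 105
RT 90: heading 105 -> 15
RT 120: heading 15 -> 255
LT 150: heading 255 -> 45
FD 11.4: (18.001,-6.001) -> (26.062,2.06) [heading=45, draw]
FD 6.9: (26.062,2.06) -> (30.941,6.939) [heading=45, draw]
Final: pos=(30.941,6.939), heading=45, 5 segment(s) drawn
Segments drawn: 5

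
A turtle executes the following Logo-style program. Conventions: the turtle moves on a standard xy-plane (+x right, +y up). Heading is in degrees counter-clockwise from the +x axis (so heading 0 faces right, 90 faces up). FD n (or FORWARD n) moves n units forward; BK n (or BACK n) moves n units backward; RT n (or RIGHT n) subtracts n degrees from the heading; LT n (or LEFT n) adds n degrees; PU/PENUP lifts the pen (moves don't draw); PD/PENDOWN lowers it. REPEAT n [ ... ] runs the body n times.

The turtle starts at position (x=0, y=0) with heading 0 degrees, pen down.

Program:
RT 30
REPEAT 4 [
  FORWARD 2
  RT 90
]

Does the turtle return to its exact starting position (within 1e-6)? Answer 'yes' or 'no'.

Answer: yes

Derivation:
Executing turtle program step by step:
Start: pos=(0,0), heading=0, pen down
RT 30: heading 0 -> 330
REPEAT 4 [
  -- iteration 1/4 --
  FD 2: (0,0) -> (1.732,-1) [heading=330, draw]
  RT 90: heading 330 -> 240
  -- iteration 2/4 --
  FD 2: (1.732,-1) -> (0.732,-2.732) [heading=240, draw]
  RT 90: heading 240 -> 150
  -- iteration 3/4 --
  FD 2: (0.732,-2.732) -> (-1,-1.732) [heading=150, draw]
  RT 90: heading 150 -> 60
  -- iteration 4/4 --
  FD 2: (-1,-1.732) -> (0,0) [heading=60, draw]
  RT 90: heading 60 -> 330
]
Final: pos=(0,0), heading=330, 4 segment(s) drawn

Start position: (0, 0)
Final position: (0, 0)
Distance = 0; < 1e-6 -> CLOSED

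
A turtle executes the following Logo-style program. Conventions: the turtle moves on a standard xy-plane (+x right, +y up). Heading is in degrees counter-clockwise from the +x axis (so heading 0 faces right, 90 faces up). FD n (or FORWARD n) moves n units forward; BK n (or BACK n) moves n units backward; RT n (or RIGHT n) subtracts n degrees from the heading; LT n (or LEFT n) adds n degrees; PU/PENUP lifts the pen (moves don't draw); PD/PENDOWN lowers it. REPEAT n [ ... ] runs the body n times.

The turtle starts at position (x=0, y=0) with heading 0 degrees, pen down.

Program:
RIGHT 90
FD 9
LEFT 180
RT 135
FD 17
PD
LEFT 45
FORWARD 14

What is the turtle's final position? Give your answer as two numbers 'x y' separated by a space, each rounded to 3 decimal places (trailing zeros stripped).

Answer: 26.021 -21.021

Derivation:
Executing turtle program step by step:
Start: pos=(0,0), heading=0, pen down
RT 90: heading 0 -> 270
FD 9: (0,0) -> (0,-9) [heading=270, draw]
LT 180: heading 270 -> 90
RT 135: heading 90 -> 315
FD 17: (0,-9) -> (12.021,-21.021) [heading=315, draw]
PD: pen down
LT 45: heading 315 -> 0
FD 14: (12.021,-21.021) -> (26.021,-21.021) [heading=0, draw]
Final: pos=(26.021,-21.021), heading=0, 3 segment(s) drawn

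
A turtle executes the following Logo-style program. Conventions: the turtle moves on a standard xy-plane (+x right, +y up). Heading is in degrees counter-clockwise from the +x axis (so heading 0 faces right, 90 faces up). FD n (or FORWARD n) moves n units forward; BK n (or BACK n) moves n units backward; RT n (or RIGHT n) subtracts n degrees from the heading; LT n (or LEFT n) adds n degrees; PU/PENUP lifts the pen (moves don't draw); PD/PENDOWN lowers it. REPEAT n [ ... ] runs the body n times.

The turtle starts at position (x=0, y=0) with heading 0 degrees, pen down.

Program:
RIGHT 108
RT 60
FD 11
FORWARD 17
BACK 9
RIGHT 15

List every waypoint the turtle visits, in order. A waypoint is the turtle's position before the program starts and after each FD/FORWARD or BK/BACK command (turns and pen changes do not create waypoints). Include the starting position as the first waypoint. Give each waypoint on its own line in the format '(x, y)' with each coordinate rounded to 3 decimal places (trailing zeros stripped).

Answer: (0, 0)
(-10.76, -2.287)
(-27.388, -5.822)
(-18.585, -3.95)

Derivation:
Executing turtle program step by step:
Start: pos=(0,0), heading=0, pen down
RT 108: heading 0 -> 252
RT 60: heading 252 -> 192
FD 11: (0,0) -> (-10.76,-2.287) [heading=192, draw]
FD 17: (-10.76,-2.287) -> (-27.388,-5.822) [heading=192, draw]
BK 9: (-27.388,-5.822) -> (-18.585,-3.95) [heading=192, draw]
RT 15: heading 192 -> 177
Final: pos=(-18.585,-3.95), heading=177, 3 segment(s) drawn
Waypoints (4 total):
(0, 0)
(-10.76, -2.287)
(-27.388, -5.822)
(-18.585, -3.95)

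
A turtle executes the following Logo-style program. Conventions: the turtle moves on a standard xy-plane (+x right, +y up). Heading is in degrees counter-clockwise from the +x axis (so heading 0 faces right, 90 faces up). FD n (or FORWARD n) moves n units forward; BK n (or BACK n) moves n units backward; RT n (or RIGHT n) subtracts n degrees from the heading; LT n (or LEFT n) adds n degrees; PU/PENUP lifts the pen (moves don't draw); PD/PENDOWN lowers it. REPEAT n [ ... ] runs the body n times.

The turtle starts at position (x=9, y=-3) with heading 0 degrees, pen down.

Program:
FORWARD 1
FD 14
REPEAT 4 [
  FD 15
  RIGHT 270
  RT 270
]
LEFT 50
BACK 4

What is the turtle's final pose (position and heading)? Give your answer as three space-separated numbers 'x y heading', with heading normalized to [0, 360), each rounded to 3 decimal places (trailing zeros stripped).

Answer: 21.429 -6.064 50

Derivation:
Executing turtle program step by step:
Start: pos=(9,-3), heading=0, pen down
FD 1: (9,-3) -> (10,-3) [heading=0, draw]
FD 14: (10,-3) -> (24,-3) [heading=0, draw]
REPEAT 4 [
  -- iteration 1/4 --
  FD 15: (24,-3) -> (39,-3) [heading=0, draw]
  RT 270: heading 0 -> 90
  RT 270: heading 90 -> 180
  -- iteration 2/4 --
  FD 15: (39,-3) -> (24,-3) [heading=180, draw]
  RT 270: heading 180 -> 270
  RT 270: heading 270 -> 0
  -- iteration 3/4 --
  FD 15: (24,-3) -> (39,-3) [heading=0, draw]
  RT 270: heading 0 -> 90
  RT 270: heading 90 -> 180
  -- iteration 4/4 --
  FD 15: (39,-3) -> (24,-3) [heading=180, draw]
  RT 270: heading 180 -> 270
  RT 270: heading 270 -> 0
]
LT 50: heading 0 -> 50
BK 4: (24,-3) -> (21.429,-6.064) [heading=50, draw]
Final: pos=(21.429,-6.064), heading=50, 7 segment(s) drawn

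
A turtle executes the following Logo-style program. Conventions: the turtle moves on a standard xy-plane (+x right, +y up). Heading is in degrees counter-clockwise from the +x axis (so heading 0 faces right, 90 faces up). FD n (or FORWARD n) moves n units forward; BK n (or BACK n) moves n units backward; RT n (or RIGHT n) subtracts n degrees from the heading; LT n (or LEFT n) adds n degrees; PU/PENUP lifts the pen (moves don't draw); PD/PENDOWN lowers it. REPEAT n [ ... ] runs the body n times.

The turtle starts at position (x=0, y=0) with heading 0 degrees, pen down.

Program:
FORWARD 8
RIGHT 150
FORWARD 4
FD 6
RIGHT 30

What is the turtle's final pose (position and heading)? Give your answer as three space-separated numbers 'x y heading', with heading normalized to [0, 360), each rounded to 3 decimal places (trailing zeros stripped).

Answer: -0.66 -5 180

Derivation:
Executing turtle program step by step:
Start: pos=(0,0), heading=0, pen down
FD 8: (0,0) -> (8,0) [heading=0, draw]
RT 150: heading 0 -> 210
FD 4: (8,0) -> (4.536,-2) [heading=210, draw]
FD 6: (4.536,-2) -> (-0.66,-5) [heading=210, draw]
RT 30: heading 210 -> 180
Final: pos=(-0.66,-5), heading=180, 3 segment(s) drawn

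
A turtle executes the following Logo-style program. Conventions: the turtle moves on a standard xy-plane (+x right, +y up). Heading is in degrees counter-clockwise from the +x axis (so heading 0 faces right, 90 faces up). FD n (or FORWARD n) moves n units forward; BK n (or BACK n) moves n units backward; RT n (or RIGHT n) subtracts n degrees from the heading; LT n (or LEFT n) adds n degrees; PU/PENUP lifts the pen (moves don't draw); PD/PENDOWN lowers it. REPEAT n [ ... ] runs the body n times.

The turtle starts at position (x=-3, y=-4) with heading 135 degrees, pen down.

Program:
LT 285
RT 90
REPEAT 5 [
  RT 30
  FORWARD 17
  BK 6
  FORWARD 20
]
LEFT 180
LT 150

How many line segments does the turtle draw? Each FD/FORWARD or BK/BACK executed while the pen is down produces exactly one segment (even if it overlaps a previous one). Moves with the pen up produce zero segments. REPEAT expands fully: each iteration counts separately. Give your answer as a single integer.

Executing turtle program step by step:
Start: pos=(-3,-4), heading=135, pen down
LT 285: heading 135 -> 60
RT 90: heading 60 -> 330
REPEAT 5 [
  -- iteration 1/5 --
  RT 30: heading 330 -> 300
  FD 17: (-3,-4) -> (5.5,-18.722) [heading=300, draw]
  BK 6: (5.5,-18.722) -> (2.5,-13.526) [heading=300, draw]
  FD 20: (2.5,-13.526) -> (12.5,-30.847) [heading=300, draw]
  -- iteration 2/5 --
  RT 30: heading 300 -> 270
  FD 17: (12.5,-30.847) -> (12.5,-47.847) [heading=270, draw]
  BK 6: (12.5,-47.847) -> (12.5,-41.847) [heading=270, draw]
  FD 20: (12.5,-41.847) -> (12.5,-61.847) [heading=270, draw]
  -- iteration 3/5 --
  RT 30: heading 270 -> 240
  FD 17: (12.5,-61.847) -> (4,-76.569) [heading=240, draw]
  BK 6: (4,-76.569) -> (7,-71.373) [heading=240, draw]
  FD 20: (7,-71.373) -> (-3,-88.694) [heading=240, draw]
  -- iteration 4/5 --
  RT 30: heading 240 -> 210
  FD 17: (-3,-88.694) -> (-17.722,-97.194) [heading=210, draw]
  BK 6: (-17.722,-97.194) -> (-12.526,-94.194) [heading=210, draw]
  FD 20: (-12.526,-94.194) -> (-29.847,-104.194) [heading=210, draw]
  -- iteration 5/5 --
  RT 30: heading 210 -> 180
  FD 17: (-29.847,-104.194) -> (-46.847,-104.194) [heading=180, draw]
  BK 6: (-46.847,-104.194) -> (-40.847,-104.194) [heading=180, draw]
  FD 20: (-40.847,-104.194) -> (-60.847,-104.194) [heading=180, draw]
]
LT 180: heading 180 -> 0
LT 150: heading 0 -> 150
Final: pos=(-60.847,-104.194), heading=150, 15 segment(s) drawn
Segments drawn: 15

Answer: 15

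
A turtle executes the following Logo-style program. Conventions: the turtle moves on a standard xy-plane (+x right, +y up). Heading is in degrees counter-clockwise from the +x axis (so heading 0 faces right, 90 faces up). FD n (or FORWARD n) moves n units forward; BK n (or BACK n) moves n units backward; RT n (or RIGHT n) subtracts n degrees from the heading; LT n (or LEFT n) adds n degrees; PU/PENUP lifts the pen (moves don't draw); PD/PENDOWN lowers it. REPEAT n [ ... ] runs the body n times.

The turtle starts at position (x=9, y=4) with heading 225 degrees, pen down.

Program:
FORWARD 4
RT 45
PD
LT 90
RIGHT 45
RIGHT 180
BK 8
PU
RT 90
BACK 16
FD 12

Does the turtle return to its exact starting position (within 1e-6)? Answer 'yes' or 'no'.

Answer: no

Derivation:
Executing turtle program step by step:
Start: pos=(9,4), heading=225, pen down
FD 4: (9,4) -> (6.172,1.172) [heading=225, draw]
RT 45: heading 225 -> 180
PD: pen down
LT 90: heading 180 -> 270
RT 45: heading 270 -> 225
RT 180: heading 225 -> 45
BK 8: (6.172,1.172) -> (0.515,-4.485) [heading=45, draw]
PU: pen up
RT 90: heading 45 -> 315
BK 16: (0.515,-4.485) -> (-10.799,6.828) [heading=315, move]
FD 12: (-10.799,6.828) -> (-2.314,-1.657) [heading=315, move]
Final: pos=(-2.314,-1.657), heading=315, 2 segment(s) drawn

Start position: (9, 4)
Final position: (-2.314, -1.657)
Distance = 12.649; >= 1e-6 -> NOT closed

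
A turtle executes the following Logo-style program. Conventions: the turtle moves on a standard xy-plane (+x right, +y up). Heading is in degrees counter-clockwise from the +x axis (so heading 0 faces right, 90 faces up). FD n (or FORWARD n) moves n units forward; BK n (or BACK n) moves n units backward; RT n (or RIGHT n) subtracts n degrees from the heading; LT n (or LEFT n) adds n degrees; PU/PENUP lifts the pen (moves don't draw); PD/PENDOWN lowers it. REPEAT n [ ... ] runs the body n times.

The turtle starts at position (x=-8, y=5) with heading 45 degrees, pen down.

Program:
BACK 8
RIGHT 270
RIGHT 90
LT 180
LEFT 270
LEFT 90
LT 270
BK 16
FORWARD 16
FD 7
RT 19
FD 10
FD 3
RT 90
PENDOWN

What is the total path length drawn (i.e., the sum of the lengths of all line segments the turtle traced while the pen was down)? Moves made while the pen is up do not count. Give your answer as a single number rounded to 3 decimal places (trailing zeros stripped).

Executing turtle program step by step:
Start: pos=(-8,5), heading=45, pen down
BK 8: (-8,5) -> (-13.657,-0.657) [heading=45, draw]
RT 270: heading 45 -> 135
RT 90: heading 135 -> 45
LT 180: heading 45 -> 225
LT 270: heading 225 -> 135
LT 90: heading 135 -> 225
LT 270: heading 225 -> 135
BK 16: (-13.657,-0.657) -> (-2.343,-11.971) [heading=135, draw]
FD 16: (-2.343,-11.971) -> (-13.657,-0.657) [heading=135, draw]
FD 7: (-13.657,-0.657) -> (-18.607,4.293) [heading=135, draw]
RT 19: heading 135 -> 116
FD 10: (-18.607,4.293) -> (-22.99,13.281) [heading=116, draw]
FD 3: (-22.99,13.281) -> (-24.305,15.977) [heading=116, draw]
RT 90: heading 116 -> 26
PD: pen down
Final: pos=(-24.305,15.977), heading=26, 6 segment(s) drawn

Segment lengths:
  seg 1: (-8,5) -> (-13.657,-0.657), length = 8
  seg 2: (-13.657,-0.657) -> (-2.343,-11.971), length = 16
  seg 3: (-2.343,-11.971) -> (-13.657,-0.657), length = 16
  seg 4: (-13.657,-0.657) -> (-18.607,4.293), length = 7
  seg 5: (-18.607,4.293) -> (-22.99,13.281), length = 10
  seg 6: (-22.99,13.281) -> (-24.305,15.977), length = 3
Total = 60

Answer: 60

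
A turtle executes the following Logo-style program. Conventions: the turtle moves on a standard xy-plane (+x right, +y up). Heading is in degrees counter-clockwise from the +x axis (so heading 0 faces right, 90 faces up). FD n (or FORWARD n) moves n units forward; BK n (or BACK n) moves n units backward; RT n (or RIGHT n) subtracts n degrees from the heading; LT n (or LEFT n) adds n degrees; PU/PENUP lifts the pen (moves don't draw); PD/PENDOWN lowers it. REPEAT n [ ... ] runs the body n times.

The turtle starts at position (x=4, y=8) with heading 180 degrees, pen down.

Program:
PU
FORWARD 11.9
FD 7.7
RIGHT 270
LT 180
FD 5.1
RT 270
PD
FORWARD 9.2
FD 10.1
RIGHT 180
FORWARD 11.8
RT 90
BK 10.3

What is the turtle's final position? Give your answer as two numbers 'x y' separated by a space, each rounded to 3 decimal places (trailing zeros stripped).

Answer: -23.1 23.4

Derivation:
Executing turtle program step by step:
Start: pos=(4,8), heading=180, pen down
PU: pen up
FD 11.9: (4,8) -> (-7.9,8) [heading=180, move]
FD 7.7: (-7.9,8) -> (-15.6,8) [heading=180, move]
RT 270: heading 180 -> 270
LT 180: heading 270 -> 90
FD 5.1: (-15.6,8) -> (-15.6,13.1) [heading=90, move]
RT 270: heading 90 -> 180
PD: pen down
FD 9.2: (-15.6,13.1) -> (-24.8,13.1) [heading=180, draw]
FD 10.1: (-24.8,13.1) -> (-34.9,13.1) [heading=180, draw]
RT 180: heading 180 -> 0
FD 11.8: (-34.9,13.1) -> (-23.1,13.1) [heading=0, draw]
RT 90: heading 0 -> 270
BK 10.3: (-23.1,13.1) -> (-23.1,23.4) [heading=270, draw]
Final: pos=(-23.1,23.4), heading=270, 4 segment(s) drawn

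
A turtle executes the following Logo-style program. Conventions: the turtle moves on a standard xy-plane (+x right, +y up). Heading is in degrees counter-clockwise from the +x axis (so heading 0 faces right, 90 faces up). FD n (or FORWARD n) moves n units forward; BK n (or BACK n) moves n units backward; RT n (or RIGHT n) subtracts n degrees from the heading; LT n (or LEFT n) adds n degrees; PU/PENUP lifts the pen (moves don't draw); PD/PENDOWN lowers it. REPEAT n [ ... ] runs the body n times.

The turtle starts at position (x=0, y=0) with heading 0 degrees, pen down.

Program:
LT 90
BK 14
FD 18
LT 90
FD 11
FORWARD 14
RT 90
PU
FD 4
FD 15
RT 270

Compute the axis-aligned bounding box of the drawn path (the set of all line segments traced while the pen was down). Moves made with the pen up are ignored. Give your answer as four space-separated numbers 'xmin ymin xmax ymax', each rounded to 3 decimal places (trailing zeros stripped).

Executing turtle program step by step:
Start: pos=(0,0), heading=0, pen down
LT 90: heading 0 -> 90
BK 14: (0,0) -> (0,-14) [heading=90, draw]
FD 18: (0,-14) -> (0,4) [heading=90, draw]
LT 90: heading 90 -> 180
FD 11: (0,4) -> (-11,4) [heading=180, draw]
FD 14: (-11,4) -> (-25,4) [heading=180, draw]
RT 90: heading 180 -> 90
PU: pen up
FD 4: (-25,4) -> (-25,8) [heading=90, move]
FD 15: (-25,8) -> (-25,23) [heading=90, move]
RT 270: heading 90 -> 180
Final: pos=(-25,23), heading=180, 4 segment(s) drawn

Segment endpoints: x in {-25, -11, 0, 0, 0}, y in {-14, 0, 4, 4, 4}
xmin=-25, ymin=-14, xmax=0, ymax=4

Answer: -25 -14 0 4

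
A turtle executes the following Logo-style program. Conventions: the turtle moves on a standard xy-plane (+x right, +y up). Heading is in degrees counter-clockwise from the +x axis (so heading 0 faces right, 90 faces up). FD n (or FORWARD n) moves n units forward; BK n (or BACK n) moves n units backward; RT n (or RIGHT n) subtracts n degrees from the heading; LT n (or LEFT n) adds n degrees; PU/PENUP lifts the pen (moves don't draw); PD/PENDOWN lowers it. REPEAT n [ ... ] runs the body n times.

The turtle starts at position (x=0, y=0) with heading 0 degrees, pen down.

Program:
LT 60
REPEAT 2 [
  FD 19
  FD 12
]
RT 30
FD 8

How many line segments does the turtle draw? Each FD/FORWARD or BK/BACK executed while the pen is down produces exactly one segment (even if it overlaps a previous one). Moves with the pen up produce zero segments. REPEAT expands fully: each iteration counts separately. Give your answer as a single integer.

Answer: 5

Derivation:
Executing turtle program step by step:
Start: pos=(0,0), heading=0, pen down
LT 60: heading 0 -> 60
REPEAT 2 [
  -- iteration 1/2 --
  FD 19: (0,0) -> (9.5,16.454) [heading=60, draw]
  FD 12: (9.5,16.454) -> (15.5,26.847) [heading=60, draw]
  -- iteration 2/2 --
  FD 19: (15.5,26.847) -> (25,43.301) [heading=60, draw]
  FD 12: (25,43.301) -> (31,53.694) [heading=60, draw]
]
RT 30: heading 60 -> 30
FD 8: (31,53.694) -> (37.928,57.694) [heading=30, draw]
Final: pos=(37.928,57.694), heading=30, 5 segment(s) drawn
Segments drawn: 5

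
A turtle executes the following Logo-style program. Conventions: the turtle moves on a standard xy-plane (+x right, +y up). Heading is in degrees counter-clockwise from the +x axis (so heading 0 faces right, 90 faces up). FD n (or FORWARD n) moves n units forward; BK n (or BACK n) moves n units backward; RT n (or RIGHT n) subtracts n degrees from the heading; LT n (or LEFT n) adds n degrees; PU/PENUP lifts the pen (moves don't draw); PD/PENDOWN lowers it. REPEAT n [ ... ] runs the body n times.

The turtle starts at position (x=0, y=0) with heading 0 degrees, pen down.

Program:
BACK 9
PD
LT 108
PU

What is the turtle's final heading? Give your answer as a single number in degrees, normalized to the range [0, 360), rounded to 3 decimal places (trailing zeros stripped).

Executing turtle program step by step:
Start: pos=(0,0), heading=0, pen down
BK 9: (0,0) -> (-9,0) [heading=0, draw]
PD: pen down
LT 108: heading 0 -> 108
PU: pen up
Final: pos=(-9,0), heading=108, 1 segment(s) drawn

Answer: 108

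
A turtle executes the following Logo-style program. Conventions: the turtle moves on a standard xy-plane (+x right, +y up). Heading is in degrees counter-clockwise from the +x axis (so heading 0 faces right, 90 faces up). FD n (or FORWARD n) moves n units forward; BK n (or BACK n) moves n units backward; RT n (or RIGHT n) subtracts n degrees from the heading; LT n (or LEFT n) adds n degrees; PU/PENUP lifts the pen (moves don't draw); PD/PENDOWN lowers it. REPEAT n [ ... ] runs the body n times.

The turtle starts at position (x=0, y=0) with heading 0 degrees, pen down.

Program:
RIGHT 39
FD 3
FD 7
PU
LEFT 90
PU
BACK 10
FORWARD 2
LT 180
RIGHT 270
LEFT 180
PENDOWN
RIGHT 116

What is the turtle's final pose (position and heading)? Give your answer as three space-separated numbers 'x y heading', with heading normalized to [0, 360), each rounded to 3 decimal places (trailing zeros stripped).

Executing turtle program step by step:
Start: pos=(0,0), heading=0, pen down
RT 39: heading 0 -> 321
FD 3: (0,0) -> (2.331,-1.888) [heading=321, draw]
FD 7: (2.331,-1.888) -> (7.771,-6.293) [heading=321, draw]
PU: pen up
LT 90: heading 321 -> 51
PU: pen up
BK 10: (7.771,-6.293) -> (1.478,-14.065) [heading=51, move]
FD 2: (1.478,-14.065) -> (2.737,-12.51) [heading=51, move]
LT 180: heading 51 -> 231
RT 270: heading 231 -> 321
LT 180: heading 321 -> 141
PD: pen down
RT 116: heading 141 -> 25
Final: pos=(2.737,-12.51), heading=25, 2 segment(s) drawn

Answer: 2.737 -12.51 25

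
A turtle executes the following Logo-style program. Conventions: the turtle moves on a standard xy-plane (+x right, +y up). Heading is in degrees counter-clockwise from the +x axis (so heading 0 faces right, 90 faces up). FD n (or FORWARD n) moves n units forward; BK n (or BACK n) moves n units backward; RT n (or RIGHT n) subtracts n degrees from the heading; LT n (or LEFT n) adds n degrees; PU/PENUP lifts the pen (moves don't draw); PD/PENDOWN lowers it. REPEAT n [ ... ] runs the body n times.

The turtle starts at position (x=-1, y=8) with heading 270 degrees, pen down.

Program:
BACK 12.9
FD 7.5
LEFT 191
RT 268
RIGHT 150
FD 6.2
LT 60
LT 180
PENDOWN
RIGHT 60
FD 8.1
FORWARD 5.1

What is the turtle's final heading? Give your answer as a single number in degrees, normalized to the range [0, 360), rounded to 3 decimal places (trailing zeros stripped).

Executing turtle program step by step:
Start: pos=(-1,8), heading=270, pen down
BK 12.9: (-1,8) -> (-1,20.9) [heading=270, draw]
FD 7.5: (-1,20.9) -> (-1,13.4) [heading=270, draw]
LT 191: heading 270 -> 101
RT 268: heading 101 -> 193
RT 150: heading 193 -> 43
FD 6.2: (-1,13.4) -> (3.534,17.628) [heading=43, draw]
LT 60: heading 43 -> 103
LT 180: heading 103 -> 283
PD: pen down
RT 60: heading 283 -> 223
FD 8.1: (3.534,17.628) -> (-2.39,12.104) [heading=223, draw]
FD 5.1: (-2.39,12.104) -> (-6.119,8.626) [heading=223, draw]
Final: pos=(-6.119,8.626), heading=223, 5 segment(s) drawn

Answer: 223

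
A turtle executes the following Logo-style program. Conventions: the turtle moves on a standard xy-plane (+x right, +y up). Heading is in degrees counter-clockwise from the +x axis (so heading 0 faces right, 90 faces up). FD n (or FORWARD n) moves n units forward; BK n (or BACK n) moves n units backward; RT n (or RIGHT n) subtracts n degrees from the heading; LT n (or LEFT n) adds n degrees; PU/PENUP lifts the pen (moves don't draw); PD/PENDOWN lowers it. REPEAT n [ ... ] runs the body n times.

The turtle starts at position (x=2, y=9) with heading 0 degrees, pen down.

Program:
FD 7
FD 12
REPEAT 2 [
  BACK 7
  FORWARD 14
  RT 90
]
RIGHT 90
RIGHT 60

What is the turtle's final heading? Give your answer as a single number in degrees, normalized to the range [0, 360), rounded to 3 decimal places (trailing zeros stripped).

Answer: 30

Derivation:
Executing turtle program step by step:
Start: pos=(2,9), heading=0, pen down
FD 7: (2,9) -> (9,9) [heading=0, draw]
FD 12: (9,9) -> (21,9) [heading=0, draw]
REPEAT 2 [
  -- iteration 1/2 --
  BK 7: (21,9) -> (14,9) [heading=0, draw]
  FD 14: (14,9) -> (28,9) [heading=0, draw]
  RT 90: heading 0 -> 270
  -- iteration 2/2 --
  BK 7: (28,9) -> (28,16) [heading=270, draw]
  FD 14: (28,16) -> (28,2) [heading=270, draw]
  RT 90: heading 270 -> 180
]
RT 90: heading 180 -> 90
RT 60: heading 90 -> 30
Final: pos=(28,2), heading=30, 6 segment(s) drawn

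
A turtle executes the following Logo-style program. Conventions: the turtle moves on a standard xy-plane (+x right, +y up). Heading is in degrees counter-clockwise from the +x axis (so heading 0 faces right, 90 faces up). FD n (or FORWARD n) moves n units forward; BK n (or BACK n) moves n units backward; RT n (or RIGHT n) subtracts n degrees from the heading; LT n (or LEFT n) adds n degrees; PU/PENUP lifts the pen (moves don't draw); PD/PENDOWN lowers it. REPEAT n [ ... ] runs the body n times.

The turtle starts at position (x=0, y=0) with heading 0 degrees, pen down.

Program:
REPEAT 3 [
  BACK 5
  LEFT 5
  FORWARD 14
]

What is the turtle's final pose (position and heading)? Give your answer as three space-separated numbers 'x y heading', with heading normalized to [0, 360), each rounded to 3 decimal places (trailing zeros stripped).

Executing turtle program step by step:
Start: pos=(0,0), heading=0, pen down
REPEAT 3 [
  -- iteration 1/3 --
  BK 5: (0,0) -> (-5,0) [heading=0, draw]
  LT 5: heading 0 -> 5
  FD 14: (-5,0) -> (8.947,1.22) [heading=5, draw]
  -- iteration 2/3 --
  BK 5: (8.947,1.22) -> (3.966,0.784) [heading=5, draw]
  LT 5: heading 5 -> 10
  FD 14: (3.966,0.784) -> (17.753,3.215) [heading=10, draw]
  -- iteration 3/3 --
  BK 5: (17.753,3.215) -> (12.829,2.347) [heading=10, draw]
  LT 5: heading 10 -> 15
  FD 14: (12.829,2.347) -> (26.352,5.971) [heading=15, draw]
]
Final: pos=(26.352,5.971), heading=15, 6 segment(s) drawn

Answer: 26.352 5.971 15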